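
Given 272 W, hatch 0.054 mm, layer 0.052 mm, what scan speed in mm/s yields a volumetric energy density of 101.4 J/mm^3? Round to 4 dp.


v = 272 / (101.4*0.054*0.052) = 955.287 mm/s


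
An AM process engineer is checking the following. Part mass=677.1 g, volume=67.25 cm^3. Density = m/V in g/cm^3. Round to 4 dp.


rho = 677.1 / 67.25 = 10.0684 g/cm^3


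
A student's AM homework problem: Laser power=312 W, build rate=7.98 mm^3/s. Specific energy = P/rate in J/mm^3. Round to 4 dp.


SE = 312 / 7.98 = 39.0977 J/mm^3


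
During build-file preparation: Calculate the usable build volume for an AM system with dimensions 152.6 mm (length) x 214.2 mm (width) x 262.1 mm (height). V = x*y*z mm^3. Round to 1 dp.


V = 152.6 * 214.2 * 262.1 = 8567241.7 mm^3


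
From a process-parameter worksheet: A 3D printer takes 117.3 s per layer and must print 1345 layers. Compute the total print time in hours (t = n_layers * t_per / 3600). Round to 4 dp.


t = 1345 * 117.3 / 3600 = 43.8246 hrs


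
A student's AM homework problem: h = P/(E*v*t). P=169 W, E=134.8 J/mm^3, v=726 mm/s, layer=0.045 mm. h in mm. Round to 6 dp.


h = 169 / (134.8*726*0.045) = 0.038375 mm


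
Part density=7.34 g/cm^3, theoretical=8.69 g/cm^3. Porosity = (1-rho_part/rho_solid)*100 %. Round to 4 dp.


Porosity = (1-7.34/8.69)*100 = 15.5351 %


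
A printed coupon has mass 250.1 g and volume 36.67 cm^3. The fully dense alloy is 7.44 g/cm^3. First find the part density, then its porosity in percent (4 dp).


rho_part = 250.1 / 36.67 = 6.82028906 g/cm^3
Porosity = (1 - 6.82028906/7.44)*100 = 8.3294 %


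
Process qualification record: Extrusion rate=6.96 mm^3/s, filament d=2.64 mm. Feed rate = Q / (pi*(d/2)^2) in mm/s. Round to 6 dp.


A = pi*(2.64/2)^2 = 5.473911
v = 6.96 / 5.473911 = 1.271486 mm/s


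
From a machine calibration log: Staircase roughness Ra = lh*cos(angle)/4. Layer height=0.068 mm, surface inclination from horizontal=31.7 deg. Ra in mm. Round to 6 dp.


Ra = 0.068 * cos(31.7) / 4 = 0.014464 mm


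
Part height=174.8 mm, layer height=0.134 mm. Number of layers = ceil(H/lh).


Layers = ceil(174.8/0.134) = 1305


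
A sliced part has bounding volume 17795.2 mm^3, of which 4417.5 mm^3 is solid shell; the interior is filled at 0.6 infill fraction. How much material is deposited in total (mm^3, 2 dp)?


V_infill = (17795.2 - 4417.5) * 0.6 = 8026.62
V_total = 4417.5 + 8026.62 = 12444.12 mm^3


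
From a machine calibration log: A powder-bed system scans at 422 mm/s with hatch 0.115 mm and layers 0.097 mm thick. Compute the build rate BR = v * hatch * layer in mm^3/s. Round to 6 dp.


Rate = 422 * 0.115 * 0.097 = 4.70741 mm^3/s


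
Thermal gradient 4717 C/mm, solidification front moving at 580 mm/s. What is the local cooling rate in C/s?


CR = 4717 * 580 = 2735860 C/s


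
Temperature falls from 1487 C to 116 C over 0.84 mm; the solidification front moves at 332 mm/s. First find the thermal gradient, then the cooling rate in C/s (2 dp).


G = (1487-116)/0.84 = 1632.14285714 C/mm
CR = 1632.14285714 * 332 = 541871.43 C/s


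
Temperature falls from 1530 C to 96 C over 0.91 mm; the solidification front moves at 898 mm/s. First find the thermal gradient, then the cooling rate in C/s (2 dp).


G = (1530-96)/0.91 = 1575.82417582 C/mm
CR = 1575.82417582 * 898 = 1415090.11 C/s


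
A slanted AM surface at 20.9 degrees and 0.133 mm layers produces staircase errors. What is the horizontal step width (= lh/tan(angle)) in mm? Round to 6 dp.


step = 0.133 / tan(20.9) = 0.348293 mm


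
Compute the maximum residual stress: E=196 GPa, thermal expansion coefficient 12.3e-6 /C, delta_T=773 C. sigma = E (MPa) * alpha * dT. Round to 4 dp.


sigma = 196*1000 * 12.3e-6 * 773 = 1863.5484 MPa


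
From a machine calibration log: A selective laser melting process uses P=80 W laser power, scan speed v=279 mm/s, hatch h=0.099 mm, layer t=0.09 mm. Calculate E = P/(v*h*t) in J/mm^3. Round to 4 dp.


E = 80 / (279*0.099*0.09) = 32.1816 J/mm^3


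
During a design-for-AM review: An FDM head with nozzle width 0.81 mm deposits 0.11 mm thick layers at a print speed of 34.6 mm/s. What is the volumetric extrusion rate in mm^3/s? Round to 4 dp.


Rate = 0.81 * 0.11 * 34.6 = 3.0829 mm^3/s


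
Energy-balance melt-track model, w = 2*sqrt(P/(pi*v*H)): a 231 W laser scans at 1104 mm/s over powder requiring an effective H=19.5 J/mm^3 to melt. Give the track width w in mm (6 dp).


w = 2*sqrt(231/(pi*1104*19.5)) = 0.116885 mm


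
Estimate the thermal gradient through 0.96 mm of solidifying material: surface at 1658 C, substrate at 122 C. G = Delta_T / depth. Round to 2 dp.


G = (1658-122)/0.96 = 1600.0 C/mm


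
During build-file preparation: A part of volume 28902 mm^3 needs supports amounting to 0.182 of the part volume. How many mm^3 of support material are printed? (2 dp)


V_support = 28902 * 0.182 = 5260.16 mm^3


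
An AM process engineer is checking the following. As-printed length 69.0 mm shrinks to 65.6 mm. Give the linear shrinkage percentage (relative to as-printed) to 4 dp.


Shrinkage = ((69.0-65.6)/69.0)*100 = 4.9275 %


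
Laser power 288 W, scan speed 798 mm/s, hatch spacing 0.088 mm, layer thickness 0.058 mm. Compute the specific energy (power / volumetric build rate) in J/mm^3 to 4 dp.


Build rate = 798 * 0.088 * 0.058 = 4.072992 mm^3/s
SE = 288 / 4.072992 = 70.7097 J/mm^3


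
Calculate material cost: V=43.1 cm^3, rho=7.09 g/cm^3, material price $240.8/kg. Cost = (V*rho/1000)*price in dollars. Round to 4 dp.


Mass = 43.1*7.09/1000 = 0.305579 kg
Cost = 0.305579 * 240.8 = 73.5834 $


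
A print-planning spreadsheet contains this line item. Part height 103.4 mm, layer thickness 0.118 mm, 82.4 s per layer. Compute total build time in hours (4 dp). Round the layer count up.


Layers = ceil(103.4/0.118) = 877
t = 877 * 82.4 / 3600 = 20.0736 hrs


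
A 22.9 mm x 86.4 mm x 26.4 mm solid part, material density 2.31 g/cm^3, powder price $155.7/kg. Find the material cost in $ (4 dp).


V = 22.9 * 86.4 * 26.4 = 52233.984 mm^3 = 52.233984 cm^3
Mass = 52.233984 * 2.31 / 1000 = 0.1206605 kg
Cost = 0.1206605 * 155.7 = 18.7868 $


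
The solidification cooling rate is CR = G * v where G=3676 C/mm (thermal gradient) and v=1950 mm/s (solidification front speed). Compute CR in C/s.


CR = 3676 * 1950 = 7168200 C/s


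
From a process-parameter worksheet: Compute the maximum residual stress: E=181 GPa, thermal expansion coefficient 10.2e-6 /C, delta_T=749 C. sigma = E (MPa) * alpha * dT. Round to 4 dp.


sigma = 181*1000 * 10.2e-6 * 749 = 1382.8038 MPa


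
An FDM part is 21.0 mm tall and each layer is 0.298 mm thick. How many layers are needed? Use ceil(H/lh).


Layers = ceil(21.0/0.298) = 71


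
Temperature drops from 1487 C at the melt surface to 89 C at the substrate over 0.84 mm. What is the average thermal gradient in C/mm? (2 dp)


G = (1487-89)/0.84 = 1664.29 C/mm


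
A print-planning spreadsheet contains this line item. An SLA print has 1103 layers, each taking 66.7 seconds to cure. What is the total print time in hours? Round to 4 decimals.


t = 1103 * 66.7 / 3600 = 20.4361 hrs


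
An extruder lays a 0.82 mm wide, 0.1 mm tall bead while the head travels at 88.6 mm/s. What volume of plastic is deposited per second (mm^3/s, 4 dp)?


Rate = 0.82 * 0.1 * 88.6 = 7.2652 mm^3/s


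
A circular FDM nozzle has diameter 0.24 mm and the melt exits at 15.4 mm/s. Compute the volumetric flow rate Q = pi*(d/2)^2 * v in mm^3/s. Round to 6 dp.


A = pi*(0.24/2)^2 = 0.04523893 mm^2
Q = 0.04523893 * 15.4 = 0.69668 mm^3/s


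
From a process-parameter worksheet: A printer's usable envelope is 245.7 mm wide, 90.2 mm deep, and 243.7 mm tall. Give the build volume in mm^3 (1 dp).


V = 245.7 * 90.2 * 243.7 = 5400913.5 mm^3


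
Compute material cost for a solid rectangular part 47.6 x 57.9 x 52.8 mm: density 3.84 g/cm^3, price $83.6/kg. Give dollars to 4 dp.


V = 47.6 * 57.9 * 52.8 = 145518.912 mm^3 = 145.518912 cm^3
Mass = 145.518912 * 3.84 / 1000 = 0.55879262 kg
Cost = 0.55879262 * 83.6 = 46.7151 $


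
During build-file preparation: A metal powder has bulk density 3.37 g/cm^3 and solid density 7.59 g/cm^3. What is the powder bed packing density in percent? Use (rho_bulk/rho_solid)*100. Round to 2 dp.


Packing = (3.37/7.59)*100 = 44.4 %


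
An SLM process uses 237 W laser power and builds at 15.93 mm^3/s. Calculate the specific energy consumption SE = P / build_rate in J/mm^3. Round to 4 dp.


SE = 237 / 15.93 = 14.8776 J/mm^3


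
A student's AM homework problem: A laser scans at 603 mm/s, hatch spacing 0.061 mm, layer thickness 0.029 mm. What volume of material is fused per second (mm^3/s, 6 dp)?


Rate = 603 * 0.061 * 0.029 = 1.066707 mm^3/s


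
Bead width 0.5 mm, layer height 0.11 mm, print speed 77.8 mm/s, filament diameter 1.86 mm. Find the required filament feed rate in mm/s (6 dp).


Q = 0.5 * 0.11 * 77.8 = 4.279 mm^3/s
A_fil = pi*(1.86/2)^2 = 2.71716349 mm^2
v_feed = 4.279 / 2.71716349 = 1.574804 mm/s


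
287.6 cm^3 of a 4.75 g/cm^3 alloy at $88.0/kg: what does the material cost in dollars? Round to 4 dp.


Mass = 287.6*4.75/1000 = 1.3661 kg
Cost = 1.3661 * 88.0 = 120.2168 $


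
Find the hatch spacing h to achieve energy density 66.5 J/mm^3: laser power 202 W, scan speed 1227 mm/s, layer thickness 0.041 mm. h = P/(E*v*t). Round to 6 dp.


h = 202 / (66.5*1227*0.041) = 0.060381 mm


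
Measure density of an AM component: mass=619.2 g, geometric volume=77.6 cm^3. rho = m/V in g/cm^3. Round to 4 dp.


rho = 619.2 / 77.6 = 7.9794 g/cm^3


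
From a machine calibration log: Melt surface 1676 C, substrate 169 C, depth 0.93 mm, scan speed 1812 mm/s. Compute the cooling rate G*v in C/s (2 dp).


G = (1676-169)/0.93 = 1620.43010753 C/mm
CR = 1620.43010753 * 1812 = 2936219.35 C/s


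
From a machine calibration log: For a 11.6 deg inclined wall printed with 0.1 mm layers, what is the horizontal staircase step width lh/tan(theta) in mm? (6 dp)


step = 0.1 / tan(11.6) = 0.487162 mm


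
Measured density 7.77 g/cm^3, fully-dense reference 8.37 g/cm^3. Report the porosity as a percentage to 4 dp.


Porosity = (1-7.77/8.37)*100 = 7.1685 %


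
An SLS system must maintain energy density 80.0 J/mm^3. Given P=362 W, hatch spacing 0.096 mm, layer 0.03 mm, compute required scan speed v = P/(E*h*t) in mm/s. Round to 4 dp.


v = 362 / (80.0*0.096*0.03) = 1571.1806 mm/s


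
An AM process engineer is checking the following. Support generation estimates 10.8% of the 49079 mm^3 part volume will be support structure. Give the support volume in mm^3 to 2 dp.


V_support = 49079 * 0.108 = 5300.53 mm^3


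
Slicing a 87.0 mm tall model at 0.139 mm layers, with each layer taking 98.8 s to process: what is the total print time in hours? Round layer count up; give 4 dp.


Layers = ceil(87.0/0.139) = 626
t = 626 * 98.8 / 3600 = 17.1802 hrs


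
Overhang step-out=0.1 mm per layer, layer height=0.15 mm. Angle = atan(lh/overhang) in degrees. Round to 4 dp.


angle = atan(0.15/0.1) = 56.3099 degrees


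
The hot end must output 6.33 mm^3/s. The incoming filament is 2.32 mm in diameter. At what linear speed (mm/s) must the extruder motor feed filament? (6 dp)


A = pi*(2.32/2)^2 = 4.227327
v = 6.33 / 4.227327 = 1.4974 mm/s


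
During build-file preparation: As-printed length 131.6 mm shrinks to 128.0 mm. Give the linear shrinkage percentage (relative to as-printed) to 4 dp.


Shrinkage = ((131.6-128.0)/131.6)*100 = 2.7356 %


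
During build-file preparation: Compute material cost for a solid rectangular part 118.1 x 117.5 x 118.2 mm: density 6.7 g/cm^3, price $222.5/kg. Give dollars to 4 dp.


V = 118.1 * 117.5 * 118.2 = 1640231.85 mm^3 = 1640.23185 cm^3
Mass = 1640.23185 * 6.7 / 1000 = 10.9895534 kg
Cost = 10.9895534 * 222.5 = 2445.1756 $


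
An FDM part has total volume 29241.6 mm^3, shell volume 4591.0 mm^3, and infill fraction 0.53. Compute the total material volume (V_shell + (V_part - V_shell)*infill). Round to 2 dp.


V_infill = (29241.6 - 4591.0) * 0.53 = 13064.82
V_total = 4591.0 + 13064.82 = 17655.82 mm^3


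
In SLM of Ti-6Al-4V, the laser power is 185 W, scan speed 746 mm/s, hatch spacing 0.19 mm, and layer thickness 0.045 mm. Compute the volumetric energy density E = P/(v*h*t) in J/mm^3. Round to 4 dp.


E = 185 / (746*0.19*0.045) = 29.0046 J/mm^3


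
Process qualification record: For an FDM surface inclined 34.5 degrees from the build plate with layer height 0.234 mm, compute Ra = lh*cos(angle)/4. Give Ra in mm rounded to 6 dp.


Ra = 0.234 * cos(34.5) / 4 = 0.048211 mm


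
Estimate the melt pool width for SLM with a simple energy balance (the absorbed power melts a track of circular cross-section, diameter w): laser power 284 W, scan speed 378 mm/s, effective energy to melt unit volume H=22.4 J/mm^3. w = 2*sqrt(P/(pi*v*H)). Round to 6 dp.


w = 2*sqrt(284/(pi*378*22.4)) = 0.206654 mm


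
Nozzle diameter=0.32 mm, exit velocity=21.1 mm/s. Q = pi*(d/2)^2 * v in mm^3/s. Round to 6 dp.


A = pi*(0.32/2)^2 = 0.08042477 mm^2
Q = 0.08042477 * 21.1 = 1.696963 mm^3/s


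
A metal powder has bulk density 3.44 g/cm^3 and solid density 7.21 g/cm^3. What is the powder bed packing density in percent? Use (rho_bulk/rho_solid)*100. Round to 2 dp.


Packing = (3.44/7.21)*100 = 47.71 %


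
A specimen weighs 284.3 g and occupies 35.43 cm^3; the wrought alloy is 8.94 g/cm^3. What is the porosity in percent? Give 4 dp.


rho_part = 284.3 / 35.43 = 8.02427321 g/cm^3
Porosity = (1 - 8.02427321/8.94)*100 = 10.243 %


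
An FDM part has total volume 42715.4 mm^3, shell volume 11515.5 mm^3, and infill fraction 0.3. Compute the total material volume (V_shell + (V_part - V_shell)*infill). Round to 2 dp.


V_infill = (42715.4 - 11515.5) * 0.3 = 9359.97
V_total = 11515.5 + 9359.97 = 20875.47 mm^3


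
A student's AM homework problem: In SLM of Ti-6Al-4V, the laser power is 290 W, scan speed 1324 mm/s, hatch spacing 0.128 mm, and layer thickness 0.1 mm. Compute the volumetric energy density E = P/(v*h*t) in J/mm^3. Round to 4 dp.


E = 290 / (1324*0.128*0.1) = 17.112 J/mm^3


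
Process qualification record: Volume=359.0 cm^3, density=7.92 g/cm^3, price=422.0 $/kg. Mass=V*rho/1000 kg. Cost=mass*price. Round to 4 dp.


Mass = 359.0*7.92/1000 = 2.84328 kg
Cost = 2.84328 * 422.0 = 1199.8642 $


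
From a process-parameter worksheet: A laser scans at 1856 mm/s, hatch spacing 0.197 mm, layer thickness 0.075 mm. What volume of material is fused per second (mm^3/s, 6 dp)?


Rate = 1856 * 0.197 * 0.075 = 27.4224 mm^3/s


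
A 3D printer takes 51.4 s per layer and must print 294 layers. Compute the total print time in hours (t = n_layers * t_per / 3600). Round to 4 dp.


t = 294 * 51.4 / 3600 = 4.1977 hrs


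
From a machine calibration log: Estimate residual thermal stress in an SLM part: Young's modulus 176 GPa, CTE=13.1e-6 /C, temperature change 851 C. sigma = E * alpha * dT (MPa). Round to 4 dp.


sigma = 176*1000 * 13.1e-6 * 851 = 1962.0656 MPa


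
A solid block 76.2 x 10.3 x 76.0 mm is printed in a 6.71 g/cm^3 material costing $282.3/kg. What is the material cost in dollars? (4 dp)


V = 76.2 * 10.3 * 76.0 = 59649.36 mm^3 = 59.64936 cm^3
Mass = 59.64936 * 6.71 / 1000 = 0.40024721 kg
Cost = 0.40024721 * 282.3 = 112.9898 $


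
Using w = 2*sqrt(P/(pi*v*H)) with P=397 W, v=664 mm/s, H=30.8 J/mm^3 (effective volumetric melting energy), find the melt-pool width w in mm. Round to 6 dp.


w = 2*sqrt(397/(pi*664*30.8)) = 0.157214 mm


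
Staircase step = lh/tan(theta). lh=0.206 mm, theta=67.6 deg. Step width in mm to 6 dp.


step = 0.206 / tan(67.6) = 0.084907 mm


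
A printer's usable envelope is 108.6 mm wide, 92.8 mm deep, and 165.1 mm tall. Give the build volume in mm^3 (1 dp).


V = 108.6 * 92.8 * 165.1 = 1663891.0 mm^3


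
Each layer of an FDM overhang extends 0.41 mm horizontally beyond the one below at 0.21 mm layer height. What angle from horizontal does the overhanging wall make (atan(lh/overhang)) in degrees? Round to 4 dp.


angle = atan(0.21/0.41) = 27.1213 degrees


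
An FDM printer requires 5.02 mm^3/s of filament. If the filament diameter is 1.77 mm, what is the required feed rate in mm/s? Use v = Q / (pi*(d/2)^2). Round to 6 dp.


A = pi*(1.77/2)^2 = 2.460574
v = 5.02 / 2.460574 = 2.040174 mm/s


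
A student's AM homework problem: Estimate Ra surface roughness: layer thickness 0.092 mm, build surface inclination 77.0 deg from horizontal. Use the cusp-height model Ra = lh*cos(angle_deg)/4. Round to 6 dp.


Ra = 0.092 * cos(77.0) / 4 = 0.005174 mm


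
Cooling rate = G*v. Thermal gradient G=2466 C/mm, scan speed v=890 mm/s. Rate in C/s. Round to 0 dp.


CR = 2466 * 890 = 2194740 C/s


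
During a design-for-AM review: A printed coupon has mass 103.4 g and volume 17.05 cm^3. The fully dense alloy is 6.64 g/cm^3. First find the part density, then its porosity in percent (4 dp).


rho_part = 103.4 / 17.05 = 6.06451613 g/cm^3
Porosity = (1 - 6.06451613/6.64)*100 = 8.6669 %


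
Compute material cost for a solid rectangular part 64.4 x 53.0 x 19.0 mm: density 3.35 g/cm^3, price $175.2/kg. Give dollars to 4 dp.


V = 64.4 * 53.0 * 19.0 = 64850.8 mm^3 = 64.8508 cm^3
Mass = 64.8508 * 3.35 / 1000 = 0.21725018 kg
Cost = 0.21725018 * 175.2 = 38.0622 $


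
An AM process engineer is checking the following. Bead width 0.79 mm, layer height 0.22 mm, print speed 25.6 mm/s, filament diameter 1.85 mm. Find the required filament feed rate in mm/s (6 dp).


Q = 0.79 * 0.22 * 25.6 = 4.44928 mm^3/s
A_fil = pi*(1.85/2)^2 = 2.68802521 mm^2
v_feed = 4.44928 / 2.68802521 = 1.655223 mm/s


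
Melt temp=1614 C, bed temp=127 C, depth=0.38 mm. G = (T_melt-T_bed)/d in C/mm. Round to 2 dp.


G = (1614-127)/0.38 = 3913.16 C/mm


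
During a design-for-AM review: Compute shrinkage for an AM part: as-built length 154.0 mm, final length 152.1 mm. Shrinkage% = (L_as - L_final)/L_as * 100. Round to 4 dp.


Shrinkage = ((154.0-152.1)/154.0)*100 = 1.2338 %


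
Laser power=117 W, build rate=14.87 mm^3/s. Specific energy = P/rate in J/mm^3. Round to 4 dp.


SE = 117 / 14.87 = 7.8682 J/mm^3


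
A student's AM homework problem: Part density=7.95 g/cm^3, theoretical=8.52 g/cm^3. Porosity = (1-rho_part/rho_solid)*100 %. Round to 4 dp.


Porosity = (1-7.95/8.52)*100 = 6.6901 %


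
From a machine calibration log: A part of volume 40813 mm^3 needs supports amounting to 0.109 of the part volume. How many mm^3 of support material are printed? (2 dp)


V_support = 40813 * 0.109 = 4448.62 mm^3


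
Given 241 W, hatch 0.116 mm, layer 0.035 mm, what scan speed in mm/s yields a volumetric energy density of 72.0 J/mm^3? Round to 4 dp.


v = 241 / (72.0*0.116*0.035) = 824.439 mm/s


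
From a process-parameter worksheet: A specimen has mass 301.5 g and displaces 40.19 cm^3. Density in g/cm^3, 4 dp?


rho = 301.5 / 40.19 = 7.5019 g/cm^3


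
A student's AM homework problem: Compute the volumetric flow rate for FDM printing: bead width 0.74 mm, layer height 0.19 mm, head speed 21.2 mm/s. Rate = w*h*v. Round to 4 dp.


Rate = 0.74 * 0.19 * 21.2 = 2.9807 mm^3/s


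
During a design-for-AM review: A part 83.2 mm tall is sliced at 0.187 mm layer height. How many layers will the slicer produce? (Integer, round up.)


Layers = ceil(83.2/0.187) = 445


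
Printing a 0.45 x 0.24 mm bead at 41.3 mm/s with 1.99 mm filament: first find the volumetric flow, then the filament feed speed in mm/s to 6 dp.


Q = 0.45 * 0.24 * 41.3 = 4.4604 mm^3/s
A_fil = pi*(1.99/2)^2 = 3.11025527 mm^2
v_feed = 4.4604 / 3.11025527 = 1.434095 mm/s


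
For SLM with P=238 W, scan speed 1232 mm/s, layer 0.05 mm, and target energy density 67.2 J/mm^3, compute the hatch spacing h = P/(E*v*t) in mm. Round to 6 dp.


h = 238 / (67.2*1232*0.05) = 0.057495 mm


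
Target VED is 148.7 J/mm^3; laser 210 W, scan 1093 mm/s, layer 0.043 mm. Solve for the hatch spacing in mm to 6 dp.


h = 210 / (148.7*1093*0.043) = 0.030048 mm


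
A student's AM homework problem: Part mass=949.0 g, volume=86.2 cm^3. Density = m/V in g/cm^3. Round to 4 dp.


rho = 949.0 / 86.2 = 11.0093 g/cm^3


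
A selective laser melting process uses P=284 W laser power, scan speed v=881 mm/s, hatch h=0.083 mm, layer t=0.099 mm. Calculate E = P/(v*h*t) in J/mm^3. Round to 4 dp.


E = 284 / (881*0.083*0.099) = 39.231 J/mm^3


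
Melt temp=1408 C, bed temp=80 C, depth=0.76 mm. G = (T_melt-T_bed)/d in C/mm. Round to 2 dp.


G = (1408-80)/0.76 = 1747.37 C/mm


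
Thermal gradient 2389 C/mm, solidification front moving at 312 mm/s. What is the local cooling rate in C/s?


CR = 2389 * 312 = 745368 C/s


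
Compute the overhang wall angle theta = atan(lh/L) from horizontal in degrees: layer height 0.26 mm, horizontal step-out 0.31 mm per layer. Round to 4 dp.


angle = atan(0.26/0.31) = 39.9869 degrees


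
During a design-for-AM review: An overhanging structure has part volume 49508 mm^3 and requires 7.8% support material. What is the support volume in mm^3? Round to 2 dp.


V_support = 49508 * 0.078 = 3861.62 mm^3


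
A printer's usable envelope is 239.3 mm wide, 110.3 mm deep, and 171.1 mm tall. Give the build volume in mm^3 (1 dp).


V = 239.3 * 110.3 * 171.1 = 4516148.6 mm^3


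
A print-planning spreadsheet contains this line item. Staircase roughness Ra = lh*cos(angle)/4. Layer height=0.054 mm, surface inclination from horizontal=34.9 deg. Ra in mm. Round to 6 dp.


Ra = 0.054 * cos(34.9) / 4 = 0.011072 mm


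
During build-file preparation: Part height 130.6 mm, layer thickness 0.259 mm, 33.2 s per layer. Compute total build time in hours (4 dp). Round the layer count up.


Layers = ceil(130.6/0.259) = 505
t = 505 * 33.2 / 3600 = 4.6572 hrs


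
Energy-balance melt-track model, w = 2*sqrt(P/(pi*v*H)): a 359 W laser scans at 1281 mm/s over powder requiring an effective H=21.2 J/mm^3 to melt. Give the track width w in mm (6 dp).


w = 2*sqrt(359/(pi*1281*21.2)) = 0.129736 mm


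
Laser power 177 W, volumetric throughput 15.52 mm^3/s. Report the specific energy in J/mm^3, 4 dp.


SE = 177 / 15.52 = 11.4046 J/mm^3


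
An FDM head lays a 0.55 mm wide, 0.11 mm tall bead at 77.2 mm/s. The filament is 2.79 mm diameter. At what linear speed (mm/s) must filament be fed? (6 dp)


Q = 0.55 * 0.11 * 77.2 = 4.6706 mm^3/s
A_fil = pi*(2.79/2)^2 = 6.11361784 mm^2
v_feed = 4.6706 / 6.11361784 = 0.763967 mm/s


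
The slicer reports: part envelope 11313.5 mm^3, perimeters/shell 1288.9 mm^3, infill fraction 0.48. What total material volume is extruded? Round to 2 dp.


V_infill = (11313.5 - 1288.9) * 0.48 = 4811.81
V_total = 1288.9 + 4811.81 = 6100.71 mm^3


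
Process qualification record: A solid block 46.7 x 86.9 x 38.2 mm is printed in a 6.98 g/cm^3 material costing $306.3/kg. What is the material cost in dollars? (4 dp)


V = 46.7 * 86.9 * 38.2 = 155024.386 mm^3 = 155.024386 cm^3
Mass = 155.024386 * 6.98 / 1000 = 1.08207021 kg
Cost = 1.08207021 * 306.3 = 331.4381 $


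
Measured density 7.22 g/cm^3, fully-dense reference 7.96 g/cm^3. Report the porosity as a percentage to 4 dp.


Porosity = (1-7.22/7.96)*100 = 9.2965 %


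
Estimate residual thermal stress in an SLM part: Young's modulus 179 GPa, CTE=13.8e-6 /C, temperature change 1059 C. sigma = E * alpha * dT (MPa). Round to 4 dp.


sigma = 179*1000 * 13.8e-6 * 1059 = 2615.9418 MPa


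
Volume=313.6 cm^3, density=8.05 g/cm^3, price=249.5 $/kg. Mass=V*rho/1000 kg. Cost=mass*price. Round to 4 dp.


Mass = 313.6*8.05/1000 = 2.52448 kg
Cost = 2.52448 * 249.5 = 629.8578 $


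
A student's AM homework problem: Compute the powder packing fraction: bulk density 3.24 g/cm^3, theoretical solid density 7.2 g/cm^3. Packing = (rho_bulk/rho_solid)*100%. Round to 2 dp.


Packing = (3.24/7.2)*100 = 45.0 %


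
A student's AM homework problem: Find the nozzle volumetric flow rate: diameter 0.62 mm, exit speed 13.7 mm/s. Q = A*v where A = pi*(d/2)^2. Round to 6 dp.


A = pi*(0.62/2)^2 = 0.30190705 mm^2
Q = 0.30190705 * 13.7 = 4.136127 mm^3/s


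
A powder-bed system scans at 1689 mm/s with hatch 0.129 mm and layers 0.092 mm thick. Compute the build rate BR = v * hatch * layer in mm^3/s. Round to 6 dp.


Rate = 1689 * 0.129 * 0.092 = 20.045052 mm^3/s


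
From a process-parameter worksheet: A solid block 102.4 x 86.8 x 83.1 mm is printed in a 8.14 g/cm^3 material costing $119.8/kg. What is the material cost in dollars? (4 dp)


V = 102.4 * 86.8 * 83.1 = 738619.392 mm^3 = 738.619392 cm^3
Mass = 738.619392 * 8.14 / 1000 = 6.01236185 kg
Cost = 6.01236185 * 119.8 = 720.2809 $


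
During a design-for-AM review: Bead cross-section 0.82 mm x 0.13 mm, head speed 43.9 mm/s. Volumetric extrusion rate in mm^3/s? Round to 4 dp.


Rate = 0.82 * 0.13 * 43.9 = 4.6797 mm^3/s


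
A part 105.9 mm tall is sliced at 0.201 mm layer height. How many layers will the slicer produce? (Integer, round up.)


Layers = ceil(105.9/0.201) = 527


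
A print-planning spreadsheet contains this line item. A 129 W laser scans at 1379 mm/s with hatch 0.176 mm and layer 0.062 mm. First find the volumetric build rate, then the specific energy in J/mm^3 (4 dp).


Build rate = 1379 * 0.176 * 0.062 = 15.047648 mm^3/s
SE = 129 / 15.047648 = 8.5728 J/mm^3


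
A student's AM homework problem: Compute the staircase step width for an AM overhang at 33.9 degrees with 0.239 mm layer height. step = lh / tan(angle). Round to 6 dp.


step = 0.239 / tan(33.9) = 0.35567 mm


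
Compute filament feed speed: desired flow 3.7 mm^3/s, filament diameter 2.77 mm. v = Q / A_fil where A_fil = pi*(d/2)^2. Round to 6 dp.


A = pi*(2.77/2)^2 = 6.026282
v = 3.7 / 6.026282 = 0.613977 mm/s


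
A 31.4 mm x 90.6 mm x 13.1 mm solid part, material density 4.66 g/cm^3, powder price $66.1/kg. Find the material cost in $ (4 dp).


V = 31.4 * 90.6 * 13.1 = 37267.404 mm^3 = 37.267404 cm^3
Mass = 37.267404 * 4.66 / 1000 = 0.1736661 kg
Cost = 0.1736661 * 66.1 = 11.4793 $


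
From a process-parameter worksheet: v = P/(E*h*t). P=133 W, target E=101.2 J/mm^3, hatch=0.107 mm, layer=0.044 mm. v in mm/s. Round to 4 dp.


v = 133 / (101.2*0.107*0.044) = 279.1481 mm/s


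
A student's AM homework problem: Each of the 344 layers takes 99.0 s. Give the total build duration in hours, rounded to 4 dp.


t = 344 * 99.0 / 3600 = 9.46 hrs


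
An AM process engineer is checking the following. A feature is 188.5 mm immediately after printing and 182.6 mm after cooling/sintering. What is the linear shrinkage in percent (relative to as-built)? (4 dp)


Shrinkage = ((188.5-182.6)/188.5)*100 = 3.13 %


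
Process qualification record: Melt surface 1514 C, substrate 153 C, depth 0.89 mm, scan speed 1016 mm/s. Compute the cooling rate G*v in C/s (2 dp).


G = (1514-153)/0.89 = 1529.21348315 C/mm
CR = 1529.21348315 * 1016 = 1553680.9 C/s


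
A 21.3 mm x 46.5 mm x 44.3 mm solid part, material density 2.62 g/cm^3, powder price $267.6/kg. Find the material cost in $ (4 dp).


V = 21.3 * 46.5 * 44.3 = 43876.935 mm^3 = 43.876935 cm^3
Mass = 43.876935 * 2.62 / 1000 = 0.11495757 kg
Cost = 0.11495757 * 267.6 = 30.7626 $


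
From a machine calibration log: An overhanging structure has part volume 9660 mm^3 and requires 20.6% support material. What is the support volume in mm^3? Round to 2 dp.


V_support = 9660 * 0.206 = 1989.96 mm^3


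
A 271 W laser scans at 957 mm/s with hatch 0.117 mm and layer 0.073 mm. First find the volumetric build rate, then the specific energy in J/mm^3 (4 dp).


Build rate = 957 * 0.117 * 0.073 = 8.173737 mm^3/s
SE = 271 / 8.173737 = 33.155 J/mm^3


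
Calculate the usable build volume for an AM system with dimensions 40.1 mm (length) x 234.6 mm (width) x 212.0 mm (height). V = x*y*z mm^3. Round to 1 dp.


V = 40.1 * 234.6 * 212.0 = 1994381.5 mm^3


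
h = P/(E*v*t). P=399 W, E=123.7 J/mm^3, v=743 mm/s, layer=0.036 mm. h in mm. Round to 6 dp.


h = 399 / (123.7*743*0.036) = 0.12059 mm


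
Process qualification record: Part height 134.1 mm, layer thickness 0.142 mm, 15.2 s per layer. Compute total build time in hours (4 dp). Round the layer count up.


Layers = ceil(134.1/0.142) = 945
t = 945 * 15.2 / 3600 = 3.99 hrs


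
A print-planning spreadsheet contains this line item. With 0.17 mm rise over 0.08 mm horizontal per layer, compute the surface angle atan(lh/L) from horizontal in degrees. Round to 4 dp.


angle = atan(0.17/0.08) = 64.7989 degrees


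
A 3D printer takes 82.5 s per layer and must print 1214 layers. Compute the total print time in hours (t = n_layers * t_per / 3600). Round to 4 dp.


t = 1214 * 82.5 / 3600 = 27.8208 hrs


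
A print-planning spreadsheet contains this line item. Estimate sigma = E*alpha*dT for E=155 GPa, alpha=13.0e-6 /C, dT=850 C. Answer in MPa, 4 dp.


sigma = 155*1000 * 13.0e-6 * 850 = 1712.75 MPa


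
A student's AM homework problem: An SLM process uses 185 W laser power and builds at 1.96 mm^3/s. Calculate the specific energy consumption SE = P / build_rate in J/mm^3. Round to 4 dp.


SE = 185 / 1.96 = 94.3878 J/mm^3


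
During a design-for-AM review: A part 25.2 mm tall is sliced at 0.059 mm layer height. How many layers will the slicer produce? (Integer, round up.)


Layers = ceil(25.2/0.059) = 428


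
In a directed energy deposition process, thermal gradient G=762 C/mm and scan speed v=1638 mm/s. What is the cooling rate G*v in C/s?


CR = 762 * 1638 = 1248156 C/s


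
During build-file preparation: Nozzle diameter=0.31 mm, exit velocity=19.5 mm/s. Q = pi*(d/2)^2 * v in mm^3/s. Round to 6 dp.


A = pi*(0.31/2)^2 = 0.07547676 mm^2
Q = 0.07547676 * 19.5 = 1.471797 mm^3/s


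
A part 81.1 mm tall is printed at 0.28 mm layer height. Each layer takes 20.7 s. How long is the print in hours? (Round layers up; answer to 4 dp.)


Layers = ceil(81.1/0.28) = 290
t = 290 * 20.7 / 3600 = 1.6675 hrs


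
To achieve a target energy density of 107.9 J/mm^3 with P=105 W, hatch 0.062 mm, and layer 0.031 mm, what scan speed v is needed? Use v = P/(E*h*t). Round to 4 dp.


v = 105 / (107.9*0.062*0.031) = 506.3076 mm/s


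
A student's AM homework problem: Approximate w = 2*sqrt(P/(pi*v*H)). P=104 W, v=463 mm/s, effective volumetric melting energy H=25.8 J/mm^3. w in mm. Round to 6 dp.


w = 2*sqrt(104/(pi*463*25.8)) = 0.105286 mm


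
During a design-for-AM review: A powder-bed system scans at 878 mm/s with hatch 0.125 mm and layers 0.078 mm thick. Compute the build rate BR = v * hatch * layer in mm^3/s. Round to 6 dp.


Rate = 878 * 0.125 * 0.078 = 8.5605 mm^3/s


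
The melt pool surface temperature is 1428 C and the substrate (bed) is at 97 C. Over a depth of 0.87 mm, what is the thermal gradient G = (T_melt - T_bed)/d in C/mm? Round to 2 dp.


G = (1428-97)/0.87 = 1529.89 C/mm


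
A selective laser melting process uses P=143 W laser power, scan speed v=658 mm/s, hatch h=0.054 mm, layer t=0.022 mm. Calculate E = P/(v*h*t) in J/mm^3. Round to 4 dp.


E = 143 / (658*0.054*0.022) = 182.9337 J/mm^3


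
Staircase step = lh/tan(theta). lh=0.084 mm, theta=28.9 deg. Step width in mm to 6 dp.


step = 0.084 / tan(28.9) = 0.152166 mm


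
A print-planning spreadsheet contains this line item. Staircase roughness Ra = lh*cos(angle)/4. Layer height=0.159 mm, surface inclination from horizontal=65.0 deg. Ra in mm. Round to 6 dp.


Ra = 0.159 * cos(65.0) / 4 = 0.016799 mm


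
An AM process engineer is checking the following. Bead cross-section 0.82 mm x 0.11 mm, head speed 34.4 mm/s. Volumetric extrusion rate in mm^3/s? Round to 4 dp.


Rate = 0.82 * 0.11 * 34.4 = 3.1029 mm^3/s


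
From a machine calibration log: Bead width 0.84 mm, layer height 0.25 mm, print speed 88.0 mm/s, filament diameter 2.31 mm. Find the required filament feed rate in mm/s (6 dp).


Q = 0.84 * 0.25 * 88.0 = 18.48 mm^3/s
A_fil = pi*(2.31/2)^2 = 4.19096314 mm^2
v_feed = 18.48 / 4.19096314 = 4.409488 mm/s


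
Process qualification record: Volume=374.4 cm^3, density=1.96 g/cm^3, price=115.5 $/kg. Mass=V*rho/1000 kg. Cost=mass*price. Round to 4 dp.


Mass = 374.4*1.96/1000 = 0.733824 kg
Cost = 0.733824 * 115.5 = 84.7567 $


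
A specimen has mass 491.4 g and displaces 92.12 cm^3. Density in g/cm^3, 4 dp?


rho = 491.4 / 92.12 = 5.3343 g/cm^3


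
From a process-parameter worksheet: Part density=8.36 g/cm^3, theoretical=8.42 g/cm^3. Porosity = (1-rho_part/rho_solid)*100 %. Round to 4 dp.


Porosity = (1-8.36/8.42)*100 = 0.7126 %


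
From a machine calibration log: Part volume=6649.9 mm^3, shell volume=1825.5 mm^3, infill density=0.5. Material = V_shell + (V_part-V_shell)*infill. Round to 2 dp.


V_infill = (6649.9 - 1825.5) * 0.5 = 2412.2
V_total = 1825.5 + 2412.2 = 4237.7 mm^3


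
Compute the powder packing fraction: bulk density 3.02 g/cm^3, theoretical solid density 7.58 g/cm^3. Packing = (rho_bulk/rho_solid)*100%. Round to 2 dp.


Packing = (3.02/7.58)*100 = 39.84 %


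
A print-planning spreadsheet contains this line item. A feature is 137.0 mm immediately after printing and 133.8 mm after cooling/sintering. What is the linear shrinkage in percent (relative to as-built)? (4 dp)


Shrinkage = ((137.0-133.8)/137.0)*100 = 2.3358 %


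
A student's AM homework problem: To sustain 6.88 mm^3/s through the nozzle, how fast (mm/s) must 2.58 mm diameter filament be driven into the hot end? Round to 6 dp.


A = pi*(2.58/2)^2 = 5.227924
v = 6.88 / 5.227924 = 1.31601 mm/s


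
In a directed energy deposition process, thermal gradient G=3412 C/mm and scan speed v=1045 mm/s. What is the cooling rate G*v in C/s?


CR = 3412 * 1045 = 3565540 C/s


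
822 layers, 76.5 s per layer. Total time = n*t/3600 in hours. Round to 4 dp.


t = 822 * 76.5 / 3600 = 17.4675 hrs


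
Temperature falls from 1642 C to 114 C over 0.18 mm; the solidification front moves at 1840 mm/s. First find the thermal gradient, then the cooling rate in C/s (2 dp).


G = (1642-114)/0.18 = 8488.88888889 C/mm
CR = 8488.88888889 * 1840 = 15619555.56 C/s


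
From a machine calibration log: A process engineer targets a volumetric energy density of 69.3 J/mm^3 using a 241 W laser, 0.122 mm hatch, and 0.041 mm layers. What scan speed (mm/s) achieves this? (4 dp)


v = 241 / (69.3*0.122*0.041) = 695.2486 mm/s


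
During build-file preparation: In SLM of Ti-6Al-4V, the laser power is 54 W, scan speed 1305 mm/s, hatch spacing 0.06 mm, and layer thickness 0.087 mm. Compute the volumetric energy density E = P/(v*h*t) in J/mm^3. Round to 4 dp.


E = 54 / (1305*0.06*0.087) = 7.9271 J/mm^3


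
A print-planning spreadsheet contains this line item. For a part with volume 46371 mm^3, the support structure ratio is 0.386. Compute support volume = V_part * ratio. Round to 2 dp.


V_support = 46371 * 0.386 = 17899.21 mm^3


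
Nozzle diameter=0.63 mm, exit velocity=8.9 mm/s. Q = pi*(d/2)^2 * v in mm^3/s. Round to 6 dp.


A = pi*(0.63/2)^2 = 0.31172453 mm^2
Q = 0.31172453 * 8.9 = 2.774348 mm^3/s


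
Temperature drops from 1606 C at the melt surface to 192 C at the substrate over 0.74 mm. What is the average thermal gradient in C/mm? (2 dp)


G = (1606-192)/0.74 = 1910.81 C/mm


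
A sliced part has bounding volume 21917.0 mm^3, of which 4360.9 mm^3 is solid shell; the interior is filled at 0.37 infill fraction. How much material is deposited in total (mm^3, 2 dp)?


V_infill = (21917.0 - 4360.9) * 0.37 = 6495.76
V_total = 4360.9 + 6495.76 = 10856.66 mm^3


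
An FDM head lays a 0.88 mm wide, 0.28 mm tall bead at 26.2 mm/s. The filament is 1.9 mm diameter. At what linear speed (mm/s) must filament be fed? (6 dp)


Q = 0.88 * 0.28 * 26.2 = 6.45568 mm^3/s
A_fil = pi*(1.9/2)^2 = 2.83528737 mm^2
v_feed = 6.45568 / 2.83528737 = 2.276905 mm/s


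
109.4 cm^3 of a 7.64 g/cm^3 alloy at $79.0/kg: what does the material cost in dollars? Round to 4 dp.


Mass = 109.4*7.64/1000 = 0.835816 kg
Cost = 0.835816 * 79.0 = 66.0295 $


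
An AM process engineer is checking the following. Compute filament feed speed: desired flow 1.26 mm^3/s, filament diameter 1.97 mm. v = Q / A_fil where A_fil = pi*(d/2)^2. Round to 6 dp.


A = pi*(1.97/2)^2 = 3.048052
v = 1.26 / 3.048052 = 0.413379 mm/s


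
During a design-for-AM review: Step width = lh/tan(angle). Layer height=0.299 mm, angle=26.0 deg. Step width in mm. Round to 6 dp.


step = 0.299 / tan(26.0) = 0.613041 mm


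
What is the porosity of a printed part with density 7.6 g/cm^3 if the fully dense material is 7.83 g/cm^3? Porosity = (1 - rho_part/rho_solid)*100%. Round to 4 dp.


Porosity = (1-7.6/7.83)*100 = 2.9374 %


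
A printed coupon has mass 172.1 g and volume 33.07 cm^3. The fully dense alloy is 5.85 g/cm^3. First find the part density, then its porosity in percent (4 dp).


rho_part = 172.1 / 33.07 = 5.20411249 g/cm^3
Porosity = (1 - 5.20411249/5.85)*100 = 11.0408 %


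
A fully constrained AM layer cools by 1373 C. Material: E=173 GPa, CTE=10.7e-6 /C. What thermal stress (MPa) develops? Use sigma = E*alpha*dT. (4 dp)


sigma = 173*1000 * 10.7e-6 * 1373 = 2541.5603 MPa


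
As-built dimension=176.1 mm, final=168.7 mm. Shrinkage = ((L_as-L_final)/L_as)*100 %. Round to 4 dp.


Shrinkage = ((176.1-168.7)/176.1)*100 = 4.2022 %


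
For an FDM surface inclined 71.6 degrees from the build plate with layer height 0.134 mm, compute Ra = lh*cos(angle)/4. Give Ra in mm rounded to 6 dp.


Ra = 0.134 * cos(71.6) / 4 = 0.010574 mm


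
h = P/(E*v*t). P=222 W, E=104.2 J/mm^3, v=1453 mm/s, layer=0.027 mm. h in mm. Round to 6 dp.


h = 222 / (104.2*1453*0.027) = 0.054307 mm


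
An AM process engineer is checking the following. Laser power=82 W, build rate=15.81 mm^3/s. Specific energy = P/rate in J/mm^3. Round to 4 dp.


SE = 82 / 15.81 = 5.1866 J/mm^3


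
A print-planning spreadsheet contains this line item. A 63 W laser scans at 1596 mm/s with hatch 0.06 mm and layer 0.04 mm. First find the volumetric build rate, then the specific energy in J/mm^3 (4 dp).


Build rate = 1596 * 0.06 * 0.04 = 3.8304 mm^3/s
SE = 63 / 3.8304 = 16.4474 J/mm^3


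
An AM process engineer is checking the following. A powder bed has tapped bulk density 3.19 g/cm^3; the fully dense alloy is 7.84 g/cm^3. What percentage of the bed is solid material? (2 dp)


Packing = (3.19/7.84)*100 = 40.69 %


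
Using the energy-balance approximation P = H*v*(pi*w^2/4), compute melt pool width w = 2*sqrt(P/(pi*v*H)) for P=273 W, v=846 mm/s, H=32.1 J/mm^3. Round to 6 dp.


w = 2*sqrt(273/(pi*846*32.1)) = 0.113135 mm


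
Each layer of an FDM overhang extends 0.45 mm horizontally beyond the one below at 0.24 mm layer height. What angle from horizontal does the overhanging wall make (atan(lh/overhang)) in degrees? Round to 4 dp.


angle = atan(0.24/0.45) = 28.0725 degrees


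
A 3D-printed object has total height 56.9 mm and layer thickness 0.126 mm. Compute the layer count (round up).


Layers = ceil(56.9/0.126) = 452


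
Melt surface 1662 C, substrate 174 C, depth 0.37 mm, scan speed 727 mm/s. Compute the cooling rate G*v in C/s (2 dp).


G = (1662-174)/0.37 = 4021.62162162 C/mm
CR = 4021.62162162 * 727 = 2923718.92 C/s


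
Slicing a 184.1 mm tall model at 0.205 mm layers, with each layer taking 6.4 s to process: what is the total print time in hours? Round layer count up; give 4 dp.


Layers = ceil(184.1/0.205) = 899
t = 899 * 6.4 / 3600 = 1.5982 hrs
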